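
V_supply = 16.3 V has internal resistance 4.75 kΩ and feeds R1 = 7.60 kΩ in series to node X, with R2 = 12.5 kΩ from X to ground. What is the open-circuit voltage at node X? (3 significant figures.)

V_th ≈ 8.20 V

R1' = 4.75 + 7.60 = 12.35 kΩ (source resistance + R1).
V_th is the unloaded tap voltage: V_supply · R2/(R1'+R2) = 16.3 × 0.5030 = 8.199 V.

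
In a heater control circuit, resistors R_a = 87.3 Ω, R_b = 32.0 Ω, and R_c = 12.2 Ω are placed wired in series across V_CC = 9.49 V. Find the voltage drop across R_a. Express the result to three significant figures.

ΣR = 87.3 + 32.0 + 12.2 = 131.5 Ω.
By the voltage-divider rule, V = 9.49 × 87.30/131.5 = 6.300 V.

V ≈ 6.30 V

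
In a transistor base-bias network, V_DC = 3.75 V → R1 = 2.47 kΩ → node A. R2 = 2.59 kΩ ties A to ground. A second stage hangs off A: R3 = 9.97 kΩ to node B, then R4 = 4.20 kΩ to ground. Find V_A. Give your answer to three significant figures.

V_A ≈ 1.76 V

The second stage (R3 + R4 = 14.17 kΩ) loads node A in parallel with R2.
R2 ‖ (R3+R4) = 2.190 kΩ.
V_A = 3.75 × 2.190/(2.47 + 2.190) = 1.762 V.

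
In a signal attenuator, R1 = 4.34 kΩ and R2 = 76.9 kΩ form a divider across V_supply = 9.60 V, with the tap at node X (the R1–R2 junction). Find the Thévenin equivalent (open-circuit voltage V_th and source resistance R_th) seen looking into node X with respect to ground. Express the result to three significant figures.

Open-circuit (no load on X): V_th = V_supply · R2/(R1 + R2) = 9.60 × 76.9/(4.340 + 76.9) = 9.087 V.
Zeroing V_supply shorts the top of R1 to ground, so R_th = R1 ‖ R2 = 4.108 kΩ.

V_th ≈ 9.09 V, R_th ≈ 4.11 kΩ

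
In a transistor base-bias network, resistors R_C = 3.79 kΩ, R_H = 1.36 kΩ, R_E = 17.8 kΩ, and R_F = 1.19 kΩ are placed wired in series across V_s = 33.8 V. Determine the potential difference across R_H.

V ≈ 1.90 V

ΣR = 3.79 + 1.36 + 17.8 + 1.19 = 24.14 kΩ.
Voltage divider: V = V_s · (1.360 / 24.14) = 33.8 × 0.05634 = 1.904 V.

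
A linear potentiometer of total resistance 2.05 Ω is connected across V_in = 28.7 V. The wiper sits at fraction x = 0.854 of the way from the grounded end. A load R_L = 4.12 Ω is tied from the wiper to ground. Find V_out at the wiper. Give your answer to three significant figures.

V_out ≈ 23.1 V

Split the track: R_lower = x·R_p = 1.751 Ω, R_upper = (1−x)·R_p = 0.2993 Ω.
R_L loads the lower segment: effective lower R = 1.229 Ω.
Then V_out = V_in · 1.229/(0.2993 + 1.229) = 23.08 V.
(Unloaded: V_out = x·V_in = 24.5 V.)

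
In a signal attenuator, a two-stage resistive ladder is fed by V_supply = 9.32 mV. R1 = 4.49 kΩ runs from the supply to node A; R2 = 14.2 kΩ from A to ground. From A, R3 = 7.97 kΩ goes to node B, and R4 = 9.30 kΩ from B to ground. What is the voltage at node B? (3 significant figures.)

V_B ≈ 3.18 mV

The second stage (R3 + R4 = 17.27 kΩ) loads node A in parallel with R2.
R2 ‖ (R3+R4) = 7.793 kΩ.
First divider: V_A = V_supply · 7.793/(4.49 + 7.793) = 5.913 mV.
V_B = V_A × 0.5385 = 3.184 mV.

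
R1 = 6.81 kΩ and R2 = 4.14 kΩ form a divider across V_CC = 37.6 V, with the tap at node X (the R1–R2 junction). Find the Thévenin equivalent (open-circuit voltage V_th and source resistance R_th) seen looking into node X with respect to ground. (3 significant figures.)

With X open, the divider is unloaded: V_th = 37.6 × 4.14/10.95 = 14.22 V.
With V_CC suppressed (replaced by a short), R_th = R1 ‖ R2 = (6.810 × 4.14)/(6.810 + 4.14) = 2.575 kΩ.

V_th ≈ 14.2 V, R_th ≈ 2.57 kΩ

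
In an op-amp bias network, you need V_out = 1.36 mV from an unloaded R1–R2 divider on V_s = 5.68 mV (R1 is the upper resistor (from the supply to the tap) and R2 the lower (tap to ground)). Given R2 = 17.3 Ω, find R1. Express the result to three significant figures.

R1 ≈ 55.0 Ω

The divider ratio is R2/(R1+R2) = 1.36/5.68 = 0.2394.
So R1 = R2 · (V_s/V_out − 1) = 17.3 × (5.68/1.36 − 1) = 17.3 × 3.176 = 54.95 Ω.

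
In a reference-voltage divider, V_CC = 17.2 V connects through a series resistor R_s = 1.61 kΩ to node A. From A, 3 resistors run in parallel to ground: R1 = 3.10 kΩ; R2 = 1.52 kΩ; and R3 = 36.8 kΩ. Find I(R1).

Parallel bank: R_p = 1/(1/3.10 + 1/1.52 + 1/36.8) = 0.9924 kΩ.
V_A = 17.2 × 0.9924/2.602 = 6.559 V.
I(R1) = V_A / R1 = 6.559/3.10 = 2.116 mA.

I ≈ 2.12 mA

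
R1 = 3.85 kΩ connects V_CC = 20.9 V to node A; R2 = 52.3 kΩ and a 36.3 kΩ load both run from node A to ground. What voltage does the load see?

The load sits in parallel with R2, giving an effective lower resistance R2' = R2·R_L/(R2+R_L) = 21.43 kΩ.
Voltage divider with the loaded lower leg: V_out = 20.9 × 21.43/(3.85 + 21.43) = 20.9 × 0.8477 = 17.72 V.
(Unloaded it would be 19.5 V; the load pulls it down.)

V_out ≈ 17.7 V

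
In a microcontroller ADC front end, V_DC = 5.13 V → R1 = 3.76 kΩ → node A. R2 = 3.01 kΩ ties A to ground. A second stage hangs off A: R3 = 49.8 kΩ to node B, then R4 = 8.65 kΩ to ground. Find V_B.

The second stage (R3 + R4 = 58.45 kΩ) loads node A in parallel with R2.
Effective lower resistance at A: R2 ‖ 58.45 = 2.863 kΩ.
V_A = 5.13 × 2.863/(3.76 + 2.863) = 2.217 V.
Then the unloaded second divider: V_B = V_A × R4/(R3+R4) = 2.217 × 0.1480 = 0.3282 V.

V_B ≈ 0.328 V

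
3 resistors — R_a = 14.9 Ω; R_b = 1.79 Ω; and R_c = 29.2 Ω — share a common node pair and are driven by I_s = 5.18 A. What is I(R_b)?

Total conductance ΣG = 1/14.9 + 1/1.79 + 1/29.2 = 0.6600 (units of 1/Ω).
By the current-divider rule, I = I_s · G_k/ΣG = 5.18 × 0.8464 = 4.384 A.

I ≈ 4.38 A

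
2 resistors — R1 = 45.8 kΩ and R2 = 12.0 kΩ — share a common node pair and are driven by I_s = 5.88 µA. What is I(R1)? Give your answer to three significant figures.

I ≈ 1.22 µA

For two parallel branches, I_k = I_s · (other R)/(sum of R).
I(R1) = 5.88 × 12.0/(45.8 + 12.0) = 5.88 × 0.2076 = 1.221 µA.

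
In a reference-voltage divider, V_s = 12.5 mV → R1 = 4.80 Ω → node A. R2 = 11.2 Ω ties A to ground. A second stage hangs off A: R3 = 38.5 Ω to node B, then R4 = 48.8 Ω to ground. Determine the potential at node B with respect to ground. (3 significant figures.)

Node A sees R2 in parallel with the series input of stage 2, R3 + R4 = 87.30 Ω.
R2 ‖ (R3+R4) = 9.926 Ω.
First divider: V_A = V_s · 9.926/(4.80 + 9.926) = 8.426 mV.
Stage 2 is unloaded, so V_B = V_A · R4/(R3+R4) = 8.426 × 48.8/87.30 = 4.710 mV.

V_B ≈ 4.71 mV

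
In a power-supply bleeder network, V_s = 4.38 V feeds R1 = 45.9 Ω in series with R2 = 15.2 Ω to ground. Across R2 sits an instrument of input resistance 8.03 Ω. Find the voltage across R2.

V_out ≈ 0.450 V

First combine the lower leg with the load: R2 ‖ R_L = 5.254 Ω.
Then V_out = V_s · R2'/(R1 + R2') = 4.38 × 5.254/51.15 = 0.4499 V.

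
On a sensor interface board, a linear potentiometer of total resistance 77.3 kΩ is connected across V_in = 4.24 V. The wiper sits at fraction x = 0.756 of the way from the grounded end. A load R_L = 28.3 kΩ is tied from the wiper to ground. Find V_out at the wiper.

V_out ≈ 2.13 V

The pot divides into 18.86 kΩ above the wiper and 58.44 kΩ below.
(x·R_p) ‖ R_L = 19.07 kΩ.
Loaded-divider output: V_out = 4.24 × 0.5027 = 2.131 V.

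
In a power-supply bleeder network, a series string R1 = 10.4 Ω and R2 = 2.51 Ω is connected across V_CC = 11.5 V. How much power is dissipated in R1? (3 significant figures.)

The common current is I = 11.5/12.91 = 0.8908 A.
P(R1) = I²·R1 = (0.8908)² × 10.4 = 8.252 W.

P ≈ 8.25 W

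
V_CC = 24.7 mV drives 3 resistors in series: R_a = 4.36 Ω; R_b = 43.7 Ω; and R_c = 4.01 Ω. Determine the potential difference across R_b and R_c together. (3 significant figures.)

V ≈ 22.6 mV

ΣR = 4.36 + 43.7 + 4.01 = 52.07 Ω.
R_{R_b..R_c} = 43.7 + 4.01 = 47.71 Ω.
V = V_CC · R/ΣR = 24.7 × 0.9163 = 22.63 mV.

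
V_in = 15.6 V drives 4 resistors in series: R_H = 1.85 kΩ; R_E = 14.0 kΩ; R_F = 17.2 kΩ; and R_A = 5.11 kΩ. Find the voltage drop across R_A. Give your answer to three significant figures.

V ≈ 2.09 V

Series total: ΣR = 1.85 + 14.0 + 17.2 + 5.11 = 38.16 kΩ.
Voltage divider: V = V_in · (5.110 / 38.16) = 15.6 × 0.1339 = 2.089 V.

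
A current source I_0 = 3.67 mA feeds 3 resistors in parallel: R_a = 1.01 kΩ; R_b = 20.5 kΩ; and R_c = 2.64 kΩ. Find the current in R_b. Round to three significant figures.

I ≈ 0.126 mA

Total conductance ΣG = 1/1.01 + 1/20.5 + 1/2.64 = 1.418 (units of 1/kΩ).
By the current-divider rule, I = I_0 · G_k/ΣG = 3.67 × 0.03441 = 0.1263 mA.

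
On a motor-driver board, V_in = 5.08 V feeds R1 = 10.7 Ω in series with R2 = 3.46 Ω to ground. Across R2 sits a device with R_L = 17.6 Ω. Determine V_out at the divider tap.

The load sits in parallel with R2, giving an effective lower resistance R2' = R2·R_L/(R2+R_L) = 2.892 Ω.
Now apply the divider: V_out = 5.08 × 0.2127 = 1.081 V.

V_out ≈ 1.08 V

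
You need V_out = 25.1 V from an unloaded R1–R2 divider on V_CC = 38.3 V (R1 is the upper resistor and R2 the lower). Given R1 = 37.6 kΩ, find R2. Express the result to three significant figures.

Required fraction k = V_out/V_CC = 0.6554.
Rearranging, R2 = R1·k/(1−k) = 37.6 × 1.902 = 71.50 kΩ.

R2 ≈ 71.5 kΩ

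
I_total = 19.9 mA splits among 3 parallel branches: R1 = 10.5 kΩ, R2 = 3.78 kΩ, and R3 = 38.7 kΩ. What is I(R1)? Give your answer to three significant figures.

I ≈ 4.91 mA

Total conductance ΣG = 1/10.5 + 1/3.78 + 1/38.7 = 0.3856 (units of 1/kΩ).
R1 takes the fraction G_k/ΣG = 0.09524/0.3856 = 0.2470, so I = 19.9 × 0.2470 = 4.915 mA.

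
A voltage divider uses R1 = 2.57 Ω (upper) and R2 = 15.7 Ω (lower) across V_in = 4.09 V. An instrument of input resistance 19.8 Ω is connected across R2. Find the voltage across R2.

The load sits in parallel with R2, giving an effective lower resistance R2' = R2·R_L/(R2+R_L) = 8.757 Ω.
Then V_out = V_in · R2'/(R1 + R2') = 4.09 × 8.757/11.33 = 3.162 V.
(Unloaded it would be 3.51 V; the load pulls it down.)

V_out ≈ 3.16 V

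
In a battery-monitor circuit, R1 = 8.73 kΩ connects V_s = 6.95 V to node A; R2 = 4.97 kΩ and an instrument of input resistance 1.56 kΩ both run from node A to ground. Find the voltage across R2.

The load sits in parallel with R2, giving an effective lower resistance R2' = R2·R_L/(R2+R_L) = 1.187 kΩ.
Now apply the divider: V_out = 6.95 × 0.1197 = 0.8321 V.
(Unloaded it would be 2.52 V; the load pulls it down.)

V_out ≈ 0.832 V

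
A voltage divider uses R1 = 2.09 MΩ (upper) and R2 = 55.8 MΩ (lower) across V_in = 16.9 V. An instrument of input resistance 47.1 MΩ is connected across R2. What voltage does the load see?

First combine the lower leg with the load: R2 ‖ R_L = 25.54 MΩ.
Then V_out = V_in · R2'/(R1 + R2') = 16.9 × 25.54/27.63 = 15.62 V.

V_out ≈ 15.6 V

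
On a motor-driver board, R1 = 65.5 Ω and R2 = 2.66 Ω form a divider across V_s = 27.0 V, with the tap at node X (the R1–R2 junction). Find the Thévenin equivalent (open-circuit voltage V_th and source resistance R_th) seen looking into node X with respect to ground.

V_th is the unloaded tap voltage: V_s · R2/(R1+R2) = 27.0 × 0.03903 = 1.054 V.
Looking into X with the source shorted: R_th = R1·R2/(R1+R2) = 65.50 × 2.66/68.16 = 2.556 Ω.

V_th ≈ 1.05 V, R_th ≈ 2.56 Ω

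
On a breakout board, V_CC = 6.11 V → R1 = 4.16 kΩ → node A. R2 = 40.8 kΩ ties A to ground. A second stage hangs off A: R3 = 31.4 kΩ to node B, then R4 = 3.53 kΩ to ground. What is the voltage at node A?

The second stage (R3 + R4 = 34.93 kΩ) loads node A in parallel with R2.
R2 ‖ (R3+R4) = 18.82 kΩ.
V_A = 6.11 × 18.82/(4.16 + 18.82) = 5.004 V.

V_A ≈ 5.00 V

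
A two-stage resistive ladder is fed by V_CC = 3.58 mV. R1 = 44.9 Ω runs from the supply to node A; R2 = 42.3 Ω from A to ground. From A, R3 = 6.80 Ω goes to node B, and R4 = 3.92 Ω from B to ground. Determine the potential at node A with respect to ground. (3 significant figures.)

V_A ≈ 0.573 mV

Node A sees R2 in parallel with the series input of stage 2, R3 + R4 = 10.72 Ω.
R2 ‖ (R3+R4) = 8.553 Ω.
V_A = 3.58 × 8.553/(44.9 + 8.553) = 0.5728 mV.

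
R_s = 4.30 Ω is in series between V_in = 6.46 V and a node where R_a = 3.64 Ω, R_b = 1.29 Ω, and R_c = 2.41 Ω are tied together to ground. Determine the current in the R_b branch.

Parallel bank: R_p = 1/(1/3.64 + 1/1.29 + 1/2.41) = 0.6827 Ω.
Node voltage V_A = V_in · R_p/(R_s + R_p) = 6.46 × 0.1370 = 0.8851 V.
I(R_b) = V_A / R_b = 0.8851/1.29 = 0.6861 A.
(Check via current divider: I_total = 1.296 A; share G_k/ΣG = 0.5292 → same result.)

I ≈ 0.686 A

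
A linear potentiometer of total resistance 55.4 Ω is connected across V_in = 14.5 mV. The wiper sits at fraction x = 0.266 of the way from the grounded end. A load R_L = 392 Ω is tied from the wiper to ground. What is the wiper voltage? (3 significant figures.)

V_out ≈ 3.75 mV

The pot divides into 40.66 Ω above the wiper and 14.74 Ω below.
R_L loads the lower segment: effective lower R = 14.20 Ω.
V_out = 14.5 × 14.20/(40.66 + 14.20) = 3.753 mV.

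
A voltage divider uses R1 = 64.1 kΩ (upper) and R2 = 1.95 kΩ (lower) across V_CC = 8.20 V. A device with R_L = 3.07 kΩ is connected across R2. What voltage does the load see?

R2 ‖ R_L = (1.95 × 3.07)/(1.95 + 3.07) = 1.193 kΩ.
Then V_out = V_CC · R2'/(R1 + R2') = 8.20 × 1.193/65.29 = 0.1498 V.
(Unloaded it would be 0.242 V; the load pulls it down.)

V_out ≈ 0.150 V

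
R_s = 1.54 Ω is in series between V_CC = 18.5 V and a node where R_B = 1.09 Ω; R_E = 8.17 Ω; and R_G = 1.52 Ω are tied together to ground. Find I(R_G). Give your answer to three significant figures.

I ≈ 3.37 A

Combine the parallel branches: R_p = (1/1.09 + 1/8.17 + 1/1.52)⁻¹ = 0.5890 Ω.
Node voltage V_A = V_CC · R_p/(R_s + R_p) = 18.5 × 0.2767 = 5.118 V.
Branch current I = V_A/R_G = 5.118/1.52 = 3.367 A.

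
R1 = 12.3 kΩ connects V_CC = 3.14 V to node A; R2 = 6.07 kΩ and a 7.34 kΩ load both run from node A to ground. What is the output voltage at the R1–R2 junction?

First combine the lower leg with the load: R2 ‖ R_L = 3.322 kΩ.
Then V_out = V_CC · R2'/(R1 + R2') = 3.14 × 3.322/15.62 = 0.6678 V.
(Unloaded it would be 1.04 V; the load pulls it down.)

V_out ≈ 0.668 V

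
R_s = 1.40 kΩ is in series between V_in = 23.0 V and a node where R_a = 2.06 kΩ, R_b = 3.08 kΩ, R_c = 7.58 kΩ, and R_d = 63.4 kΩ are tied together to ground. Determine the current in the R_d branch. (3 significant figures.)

I ≈ 0.155 mA

Parallel bank: R_p = 1/(1/2.06 + 1/3.08 + 1/7.58 + 1/63.4) = 1.044 kΩ.
V_A by voltage divider: V_A = 23.0 × 1.044/(1.40 + 1.044) = 9.825 V.
Branch current I = V_A/R_d = 9.825/63.4 = 0.1550 mA.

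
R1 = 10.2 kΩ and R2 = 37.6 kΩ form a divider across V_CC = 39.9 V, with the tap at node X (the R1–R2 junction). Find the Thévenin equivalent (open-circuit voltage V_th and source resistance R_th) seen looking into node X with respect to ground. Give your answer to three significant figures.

V_th ≈ 31.4 V, R_th ≈ 8.02 kΩ

With X open, the divider is unloaded: V_th = 39.9 × 37.6/47.80 = 31.39 V.
With V_CC suppressed (replaced by a short), R_th = R1 ‖ R2 = (10.20 × 37.6)/(10.20 + 37.6) = 8.023 kΩ.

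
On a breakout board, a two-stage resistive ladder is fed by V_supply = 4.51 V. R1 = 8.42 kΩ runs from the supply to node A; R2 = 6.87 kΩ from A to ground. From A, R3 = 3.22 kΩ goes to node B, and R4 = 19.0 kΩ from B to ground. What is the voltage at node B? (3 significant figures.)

V_B ≈ 1.48 V

The second stage (R3 + R4 = 22.22 kΩ) loads node A in parallel with R2.
R2 ‖ (R3+R4) = 5.248 kΩ.
V_A = 4.51 × 5.248/(8.42 + 5.248) = 1.732 V.
Then the unloaded second divider: V_B = V_A × R4/(R3+R4) = 1.732 × 0.8551 = 1.481 V.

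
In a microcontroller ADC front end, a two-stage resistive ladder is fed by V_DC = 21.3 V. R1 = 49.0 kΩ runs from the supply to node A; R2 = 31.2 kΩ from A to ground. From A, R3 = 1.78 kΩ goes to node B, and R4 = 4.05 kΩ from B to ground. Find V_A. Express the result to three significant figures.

V_A ≈ 1.94 V

The second stage (R3 + R4 = 5.830 kΩ) loads node A in parallel with R2.
Effective lower resistance at A: R2 ‖ 5.830 = 4.912 kΩ.
So V_A = 21.3 × 0.09111 = 1.941 V.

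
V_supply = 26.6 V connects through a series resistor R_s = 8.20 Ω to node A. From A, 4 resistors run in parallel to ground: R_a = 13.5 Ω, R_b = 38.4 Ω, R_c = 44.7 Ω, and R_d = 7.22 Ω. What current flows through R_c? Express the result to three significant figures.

I ≈ 0.190 A

Equivalent of the parallel group: R_p = 3.832 Ω.
V_A by voltage divider: V_A = 26.6 × 3.832/(8.20 + 3.832) = 8.471 V.
I(R_c) = V_A / R_c = 8.471/44.7 = 0.1895 A.
(Check via current divider: I_total = 2.211 A; share G_k/ΣG = 0.08572 → same result.)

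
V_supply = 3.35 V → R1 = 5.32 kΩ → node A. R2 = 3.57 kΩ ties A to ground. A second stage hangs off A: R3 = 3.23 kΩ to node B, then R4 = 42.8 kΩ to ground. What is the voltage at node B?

V_B ≈ 1.20 V

The second stage (R3 + R4 = 46.03 kΩ) loads node A in parallel with R2.
R2 ‖ (R3+R4) = 3.313 kΩ.
So V_A = 3.35 × 0.3838 = 1.286 V.
Stage 2 is unloaded, so V_B = V_A · R4/(R3+R4) = 1.286 × 42.8/46.03 = 1.195 V.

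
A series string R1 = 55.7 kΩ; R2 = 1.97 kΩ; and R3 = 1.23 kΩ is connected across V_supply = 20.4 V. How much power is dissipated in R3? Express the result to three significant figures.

The common current is I = 20.4/58.90 = 0.3463 mA.
P(R3) = I²·R3 = (0.3463)² × 1.23 = 0.1475 mW.

P ≈ 0.148 mW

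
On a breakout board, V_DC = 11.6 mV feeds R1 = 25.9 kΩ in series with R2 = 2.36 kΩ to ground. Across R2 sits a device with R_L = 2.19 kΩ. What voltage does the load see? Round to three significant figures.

First combine the lower leg with the load: R2 ‖ R_L = 1.136 kΩ.
Now apply the divider: V_out = 11.6 × 0.04201 = 0.4874 mV.
(Unloaded it would be 0.969 mV; the load pulls it down.)

V_out ≈ 0.487 mV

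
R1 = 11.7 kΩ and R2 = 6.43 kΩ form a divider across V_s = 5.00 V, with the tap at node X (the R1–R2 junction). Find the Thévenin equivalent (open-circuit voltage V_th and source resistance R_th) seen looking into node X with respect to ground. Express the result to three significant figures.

Open-circuit (no load on X): V_th = V_s · R2/(R1 + R2) = 5.00 × 6.43/(11.70 + 6.43) = 1.773 V.
Looking into X with the source shorted: R_th = R1·R2/(R1+R2) = 11.70 × 6.43/18.13 = 4.150 kΩ.

V_th ≈ 1.77 V, R_th ≈ 4.15 kΩ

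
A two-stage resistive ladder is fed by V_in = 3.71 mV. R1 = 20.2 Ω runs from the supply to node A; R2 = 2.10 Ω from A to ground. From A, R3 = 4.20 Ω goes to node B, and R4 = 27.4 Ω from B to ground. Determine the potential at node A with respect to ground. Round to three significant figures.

Looking into the second stage from A: R3 + R4 = 31.60 Ω appears in parallel with R2.
Effective lower resistance at A: R2 ‖ 31.60 = 1.969 Ω.
So V_A = 3.71 × 0.08882 = 0.3295 mV.

V_A ≈ 0.330 mV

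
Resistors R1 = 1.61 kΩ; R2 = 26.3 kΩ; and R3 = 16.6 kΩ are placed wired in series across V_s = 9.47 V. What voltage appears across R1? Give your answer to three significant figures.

Series total: ΣR = 1.61 + 26.3 + 16.6 = 44.51 kΩ.
Voltage divider: V = V_s · (1.610 / 44.51) = 9.47 × 0.03617 = 0.3425 V.

V ≈ 0.343 V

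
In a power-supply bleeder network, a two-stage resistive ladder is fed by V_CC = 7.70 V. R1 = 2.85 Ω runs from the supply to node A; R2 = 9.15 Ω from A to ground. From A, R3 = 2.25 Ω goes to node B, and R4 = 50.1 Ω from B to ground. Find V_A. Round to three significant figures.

The second stage (R3 + R4 = 52.35 Ω) loads node A in parallel with R2.
R2 ‖ (R3+R4) = 7.789 Ω.
V_A = 7.70 × 7.789/(2.85 + 7.789) = 5.637 V.

V_A ≈ 5.64 V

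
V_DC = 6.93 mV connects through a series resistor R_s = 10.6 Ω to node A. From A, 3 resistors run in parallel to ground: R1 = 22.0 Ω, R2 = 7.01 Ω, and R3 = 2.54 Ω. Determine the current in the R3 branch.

I ≈ 0.381 mA

Combine the parallel branches: R_p = (1/22.0 + 1/7.01 + 1/2.54)⁻¹ = 1.719 Ω.
V_A by voltage divider: V_A = 6.93 × 1.719/(10.6 + 1.719) = 0.9669 mV.
I(R3) = V_A / R3 = 0.9669/2.54 = 0.3807 mA.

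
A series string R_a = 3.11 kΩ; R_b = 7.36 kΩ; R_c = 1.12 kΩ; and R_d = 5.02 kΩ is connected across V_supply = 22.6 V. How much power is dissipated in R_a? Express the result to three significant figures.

ΣR = 16.61 kΩ → I = 22.6/16.61 = 1.361 mA.
P(R_a) = I²·R_a = (1.361)² × 3.11 = 5.758 mW.

P ≈ 5.76 mW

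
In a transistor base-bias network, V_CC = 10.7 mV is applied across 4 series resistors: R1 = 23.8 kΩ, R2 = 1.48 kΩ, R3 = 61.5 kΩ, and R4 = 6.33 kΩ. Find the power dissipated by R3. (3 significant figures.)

P ≈ 0.812 nW

Series current I = V_CC/ΣR = 10.7/93.11 = 0.1149 µA.
V(R3) = I·R = 7.067 mV; P = V·I = 7.067 × 0.1149 = 0.8122 nW.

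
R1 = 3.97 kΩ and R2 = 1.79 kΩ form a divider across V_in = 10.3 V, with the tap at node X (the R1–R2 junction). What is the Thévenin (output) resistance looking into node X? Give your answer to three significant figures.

R_th ≈ 1.23 kΩ

Zeroing V_in shorts the top of R1 to ground, so R_th = R1 ‖ R2 = 1.234 kΩ.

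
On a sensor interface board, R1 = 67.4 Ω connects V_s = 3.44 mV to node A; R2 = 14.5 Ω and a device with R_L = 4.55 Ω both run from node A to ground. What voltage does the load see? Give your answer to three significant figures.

V_out ≈ 0.168 mV

The load sits in parallel with R2, giving an effective lower resistance R2' = R2·R_L/(R2+R_L) = 3.463 Ω.
Voltage divider with the loaded lower leg: V_out = 3.44 × 3.463/(67.4 + 3.463) = 3.44 × 0.04887 = 0.1681 mV.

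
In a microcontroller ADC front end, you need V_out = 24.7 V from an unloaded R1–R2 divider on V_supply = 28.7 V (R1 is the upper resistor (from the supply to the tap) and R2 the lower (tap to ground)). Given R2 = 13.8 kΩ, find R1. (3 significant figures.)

R1 ≈ 2.23 kΩ

Required fraction k = V_out/V_supply = 0.8606.
So R1 = R2 · (V_supply/V_out − 1) = 13.8 × (28.7/24.7 − 1) = 13.8 × 0.1619 = 2.235 kΩ.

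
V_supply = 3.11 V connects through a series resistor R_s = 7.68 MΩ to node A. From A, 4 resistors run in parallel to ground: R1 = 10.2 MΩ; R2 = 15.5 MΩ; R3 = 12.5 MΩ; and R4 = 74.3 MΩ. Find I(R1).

I ≈ 0.103 µA

Combine the parallel branches: R_p = (1/10.2 + 1/15.5 + 1/12.5 + 1/74.3)⁻¹ = 3.906 MΩ.
V_A by voltage divider: V_A = 3.11 × 3.906/(7.68 + 3.906) = 1.048 V.
I(R1) = V_A / R1 = 1.048/10.2 = 0.1028 µA.
(Equivalently: I_total = 0.2684 µA, then current-divider fraction G_k/ΣG = 0.3829.)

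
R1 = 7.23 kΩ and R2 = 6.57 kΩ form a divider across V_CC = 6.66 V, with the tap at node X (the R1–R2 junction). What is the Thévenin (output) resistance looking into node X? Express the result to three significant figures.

R_th ≈ 3.44 kΩ

With V_CC suppressed (replaced by a short), R_th = R1 ‖ R2 = (7.230 × 6.57)/(7.230 + 6.57) = 3.442 kΩ.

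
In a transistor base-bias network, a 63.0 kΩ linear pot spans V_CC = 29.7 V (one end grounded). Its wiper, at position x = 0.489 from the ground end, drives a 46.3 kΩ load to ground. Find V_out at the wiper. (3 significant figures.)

Lower segment x·R_p = 30.81 kΩ; upper segment (1−x)·R_p = 32.19 kΩ.
R_L loads the lower segment: effective lower R = 18.50 kΩ.
V_out = 29.7 × 18.50/(32.19 + 18.50) = 10.84 V.

V_out ≈ 10.8 V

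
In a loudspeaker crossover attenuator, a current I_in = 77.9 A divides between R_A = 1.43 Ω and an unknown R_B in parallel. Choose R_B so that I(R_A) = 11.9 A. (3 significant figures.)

R_B ≈ 0.258 Ω

In a two-way split, I_A/I_in = R_B/(R_A + R_B).
11.9/77.9 = R_B/(R_A + R_B) → R_B = R_A · (0.1528)/(1 − 0.1528) = 1.43 × 0.1803 = 0.2578 Ω.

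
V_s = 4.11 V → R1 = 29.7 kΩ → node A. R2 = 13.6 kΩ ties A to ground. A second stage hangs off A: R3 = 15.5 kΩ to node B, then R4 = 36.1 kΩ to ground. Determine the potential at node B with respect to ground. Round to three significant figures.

V_B ≈ 0.765 V

The second stage (R3 + R4 = 51.60 kΩ) loads node A in parallel with R2.
Effective lower resistance at A: R2 ‖ 51.60 = 10.76 kΩ.
V_A = 4.11 × 10.76/(29.7 + 10.76) = 1.093 V.
Then the unloaded second divider: V_B = V_A × R4/(R3+R4) = 1.093 × 0.6996 = 0.7649 V.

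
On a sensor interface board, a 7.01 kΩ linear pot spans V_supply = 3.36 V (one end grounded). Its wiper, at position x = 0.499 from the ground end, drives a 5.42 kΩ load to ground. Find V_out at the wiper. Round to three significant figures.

V_out ≈ 1.27 V

Lower segment x·R_p = 3.498 kΩ; upper segment (1−x)·R_p = 3.512 kΩ.
(x·R_p) ‖ R_L = 2.126 kΩ.
Then V_out = V_supply · 2.126/(3.512 + 2.126) = 1.267 V.
(Unloaded: V_out = x·V_supply = 1.68 V.)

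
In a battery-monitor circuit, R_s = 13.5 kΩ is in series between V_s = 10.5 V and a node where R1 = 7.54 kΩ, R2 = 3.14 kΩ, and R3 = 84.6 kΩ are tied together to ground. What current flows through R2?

Combine the parallel branches: R_p = (1/7.54 + 1/3.14 + 1/84.6)⁻¹ = 2.160 kΩ.
Node voltage V_A = V_s · R_p/(R_s + R_p) = 10.5 × 0.1379 = 1.448 V.
Branch current I = V_A/R2 = 1.448/3.14 = 0.4613 mA.

I ≈ 0.461 mA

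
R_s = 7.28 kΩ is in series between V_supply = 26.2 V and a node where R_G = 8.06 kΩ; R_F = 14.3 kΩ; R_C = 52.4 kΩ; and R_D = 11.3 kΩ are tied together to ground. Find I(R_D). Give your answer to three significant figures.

I ≈ 0.726 mA

Combine the parallel branches: R_p = (1/8.06 + 1/14.3 + 1/52.4 + 1/11.3)⁻¹ = 3.316 kΩ.
Node voltage V_A = V_supply · R_p/(R_s + R_p) = 26.2 × 0.3129 = 8.199 V.
Branch current I = V_A/R_D = 8.199/11.3 = 0.7256 mA.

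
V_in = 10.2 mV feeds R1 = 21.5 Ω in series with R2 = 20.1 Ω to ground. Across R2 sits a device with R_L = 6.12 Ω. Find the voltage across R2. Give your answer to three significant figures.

V_out ≈ 1.83 mV

First combine the lower leg with the load: R2 ‖ R_L = 4.692 Ω.
Then V_out = V_in · R2'/(R1 + R2') = 10.2 × 4.692/26.19 = 1.827 mV.
(Unloaded it would be 4.93 mV; the load pulls it down.)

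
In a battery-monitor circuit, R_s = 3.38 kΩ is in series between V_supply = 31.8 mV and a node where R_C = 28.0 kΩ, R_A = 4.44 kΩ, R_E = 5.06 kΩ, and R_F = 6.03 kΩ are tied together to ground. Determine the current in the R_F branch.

Combine the parallel branches: R_p = (1/28.0 + 1/4.44 + 1/5.06 + 1/6.03)⁻¹ = 1.602 kΩ.
Node voltage V_A = V_supply · R_p/(R_s + R_p) = 31.8 × 0.3215 = 10.22 mV.
Branch current I = V_A/R_F = 10.22/6.03 = 1.695 µA.

I ≈ 1.70 µA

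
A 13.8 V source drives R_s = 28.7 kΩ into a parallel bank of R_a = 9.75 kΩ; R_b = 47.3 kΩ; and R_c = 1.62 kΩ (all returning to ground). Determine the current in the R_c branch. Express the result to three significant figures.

I ≈ 0.383 mA

Parallel bank: R_p = 1/(1/9.75 + 1/47.3 + 1/1.62) = 1.350 kΩ.
V_A by voltage divider: V_A = 13.8 × 1.350/(28.7 + 1.350) = 0.6198 V.
I(R_c) = V_A / R_c = 0.6198/1.62 = 0.3826 mA.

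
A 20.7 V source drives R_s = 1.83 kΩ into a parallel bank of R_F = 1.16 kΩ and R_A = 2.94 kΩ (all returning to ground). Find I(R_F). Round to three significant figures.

Equivalent of the parallel group: R_p = 0.8318 kΩ.
Node voltage V_A = V_CC · R_p/(R_s + R_p) = 20.7 × 0.3125 = 6.469 V.
I(R_F) = V_A / R_F = 6.469/1.16 = 5.576 mA.

I ≈ 5.58 mA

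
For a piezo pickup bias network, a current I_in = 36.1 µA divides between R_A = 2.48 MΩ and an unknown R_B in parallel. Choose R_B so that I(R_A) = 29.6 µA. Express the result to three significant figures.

R_B ≈ 11.3 MΩ

The fraction through R_A equals R_B/(R_A+R_B).
29.6/36.1 = R_B/(R_A + R_B) → R_B = R_A · (0.8199)/(1 − 0.8199) = 2.48 × 4.554 = 11.29 MΩ.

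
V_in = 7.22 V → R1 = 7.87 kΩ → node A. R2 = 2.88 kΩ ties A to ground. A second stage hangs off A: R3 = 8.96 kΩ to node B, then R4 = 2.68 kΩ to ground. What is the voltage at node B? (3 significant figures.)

Node A sees R2 in parallel with the series input of stage 2, R3 + R4 = 11.64 kΩ.
Effective lower resistance at A: R2 ‖ 11.64 = 2.309 kΩ.
First divider: V_A = V_in · 2.309/(7.87 + 2.309) = 1.638 V.
Then the unloaded second divider: V_B = V_A × R4/(R3+R4) = 1.638 × 0.2302 = 0.3771 V.

V_B ≈ 0.377 V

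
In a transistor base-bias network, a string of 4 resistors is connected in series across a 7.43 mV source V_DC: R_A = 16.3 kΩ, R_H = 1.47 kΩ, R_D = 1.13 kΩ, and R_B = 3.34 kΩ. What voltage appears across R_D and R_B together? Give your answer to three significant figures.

V ≈ 1.49 mV

Series total: ΣR = 16.3 + 1.47 + 1.13 + 3.34 = 22.24 kΩ.
R_{R_D..R_B} = 1.13 + 3.34 = 4.470 kΩ.
V = V_DC · R/ΣR = 7.43 × 0.2010 = 1.493 mV.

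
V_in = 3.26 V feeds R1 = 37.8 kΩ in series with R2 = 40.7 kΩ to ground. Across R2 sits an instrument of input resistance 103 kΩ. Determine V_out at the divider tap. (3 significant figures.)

V_out ≈ 1.42 V

R2 ‖ R_L = (40.7 × 103)/(40.7 + 103) = 29.17 kΩ.
Now apply the divider: V_out = 3.26 × 0.4356 = 1.420 V.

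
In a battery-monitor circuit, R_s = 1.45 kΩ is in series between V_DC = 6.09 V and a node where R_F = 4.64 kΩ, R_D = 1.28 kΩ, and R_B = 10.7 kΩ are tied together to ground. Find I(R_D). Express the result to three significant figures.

Parallel bank: R_p = 1/(1/4.64 + 1/1.28 + 1/10.7) = 0.9172 kΩ.
V_A by voltage divider: V_A = 6.09 × 0.9172/(1.45 + 0.9172) = 2.360 V.
I(R_D) = V_A / R_D = 2.360/1.28 = 1.844 mA.

I ≈ 1.84 mA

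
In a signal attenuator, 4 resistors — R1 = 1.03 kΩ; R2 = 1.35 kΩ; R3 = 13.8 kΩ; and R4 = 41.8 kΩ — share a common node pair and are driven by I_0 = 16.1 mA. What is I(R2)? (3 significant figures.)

I ≈ 6.60 mA

Total conductance ΣG = 1/1.03 + 1/1.35 + 1/13.8 + 1/41.8 = 1.808 (units of 1/kΩ).
By the current-divider rule, I = I_0 · G_k/ΣG = 16.1 × 0.4097 = 6.596 mA.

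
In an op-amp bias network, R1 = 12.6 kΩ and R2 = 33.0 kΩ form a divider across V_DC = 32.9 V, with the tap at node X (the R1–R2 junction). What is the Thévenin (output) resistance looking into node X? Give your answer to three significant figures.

R_th ≈ 9.12 kΩ

Looking into X with the source shorted: R_th = R1·R2/(R1+R2) = 12.60 × 33.0/45.60 = 9.118 kΩ.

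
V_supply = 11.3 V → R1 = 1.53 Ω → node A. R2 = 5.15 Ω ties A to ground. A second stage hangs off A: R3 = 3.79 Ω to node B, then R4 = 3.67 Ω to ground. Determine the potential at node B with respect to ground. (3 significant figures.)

The second stage (R3 + R4 = 7.460 Ω) loads node A in parallel with R2.
Effective lower resistance at A: R2 ‖ 7.460 = 3.047 Ω.
First divider: V_A = V_supply · 3.047/(1.53 + 3.047) = 7.522 V.
V_B = V_A × 0.4920 = 3.701 V.

V_B ≈ 3.70 V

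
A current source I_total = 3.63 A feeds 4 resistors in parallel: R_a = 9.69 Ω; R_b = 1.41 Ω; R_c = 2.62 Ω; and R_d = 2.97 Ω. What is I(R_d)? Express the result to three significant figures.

Conductances: ΣG = 1/9.69 + 1/1.41 + 1/2.62 + 1/2.97 = 1.531 (1/Ω).
R_d takes the fraction G_k/ΣG = 0.3367/1.531 = 0.2200, so I = 3.63 × 0.2200 = 0.7984 A.

I ≈ 0.798 A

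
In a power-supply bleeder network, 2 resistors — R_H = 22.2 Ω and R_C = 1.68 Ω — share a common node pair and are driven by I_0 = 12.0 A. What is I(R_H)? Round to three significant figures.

I ≈ 0.844 A

For two parallel branches, I_k = I_0 · (other R)/(sum of R).
I(R_H) = 12.0 × 1.68/(22.2 + 1.68) = 12.0 × 0.07035 = 0.8442 A.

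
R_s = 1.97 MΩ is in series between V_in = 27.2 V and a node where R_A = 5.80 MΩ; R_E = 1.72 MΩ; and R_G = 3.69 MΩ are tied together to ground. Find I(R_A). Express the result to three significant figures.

Equivalent of the parallel group: R_p = 0.9758 MΩ.
V_A by voltage divider: V_A = 27.2 × 0.9758/(1.97 + 0.9758) = 9.010 V.
I(R_A) = V_A / R_A = 9.010/5.80 = 1.553 µA.
(Check via current divider: I_total = 9.234 µA; share G_k/ΣG = 0.1682 → same result.)

I ≈ 1.55 µA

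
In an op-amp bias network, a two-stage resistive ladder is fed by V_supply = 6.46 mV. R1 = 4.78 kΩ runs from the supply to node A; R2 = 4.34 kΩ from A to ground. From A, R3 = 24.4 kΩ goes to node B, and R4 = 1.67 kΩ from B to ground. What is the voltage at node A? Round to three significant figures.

Node A sees R2 in parallel with the series input of stage 2, R3 + R4 = 26.07 kΩ.
R2 ‖ (R3+R4) = 3.721 kΩ.
First divider: V_A = V_supply · 3.721/(4.78 + 3.721) = 2.827 mV.

V_A ≈ 2.83 mV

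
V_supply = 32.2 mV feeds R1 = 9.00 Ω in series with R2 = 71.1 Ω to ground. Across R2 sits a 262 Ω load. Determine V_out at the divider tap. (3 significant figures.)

V_out ≈ 27.7 mV

First combine the lower leg with the load: R2 ‖ R_L = 55.92 Ω.
Now apply the divider: V_out = 32.2 × 0.8614 = 27.74 mV.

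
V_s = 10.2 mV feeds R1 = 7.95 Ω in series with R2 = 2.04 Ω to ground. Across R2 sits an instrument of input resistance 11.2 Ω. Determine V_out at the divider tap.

R2 ‖ R_L = (2.04 × 11.2)/(2.04 + 11.2) = 1.726 Ω.
Now apply the divider: V_out = 10.2 × 0.1784 = 1.819 mV.
(Unloaded it would be 2.08 mV; the load pulls it down.)

V_out ≈ 1.82 mV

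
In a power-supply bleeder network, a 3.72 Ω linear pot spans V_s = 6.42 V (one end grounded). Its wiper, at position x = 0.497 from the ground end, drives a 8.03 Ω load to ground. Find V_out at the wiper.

The pot divides into 1.871 Ω above the wiper and 1.849 Ω below.
(x·R_p) ‖ R_L = 1.503 Ω.
Loaded-divider output: V_out = 6.42 × 0.4454 = 2.860 V.
(Unloaded: V_out = x·V_s = 3.19 V.)

V_out ≈ 2.86 V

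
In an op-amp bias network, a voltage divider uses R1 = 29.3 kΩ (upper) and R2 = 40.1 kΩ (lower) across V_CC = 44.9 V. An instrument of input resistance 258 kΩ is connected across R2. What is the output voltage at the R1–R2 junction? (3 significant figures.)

V_out ≈ 24.3 V

First combine the lower leg with the load: R2 ‖ R_L = 34.71 kΩ.
Then V_out = V_CC · R2'/(R1 + R2') = 44.9 × 34.71/64.01 = 24.35 V.
(Unloaded it would be 25.9 V; the load pulls it down.)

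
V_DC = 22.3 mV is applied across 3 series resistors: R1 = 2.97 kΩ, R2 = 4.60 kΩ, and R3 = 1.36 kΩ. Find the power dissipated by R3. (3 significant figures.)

P ≈ 8.48 nW

The common current is I = 22.3/8.930 = 2.497 µA.
P = I²R = 6.236 × 1.36 = 8.481 nW.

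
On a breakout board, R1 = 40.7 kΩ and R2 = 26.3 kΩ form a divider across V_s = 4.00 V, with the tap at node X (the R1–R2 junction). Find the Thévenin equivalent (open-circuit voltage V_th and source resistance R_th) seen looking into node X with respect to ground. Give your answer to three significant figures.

With X open, the divider is unloaded: V_th = 4.00 × 26.3/67.00 = 1.570 V.
Zeroing V_s shorts the top of R1 to ground, so R_th = R1 ‖ R2 = 15.98 kΩ.

V_th ≈ 1.57 V, R_th ≈ 16.0 kΩ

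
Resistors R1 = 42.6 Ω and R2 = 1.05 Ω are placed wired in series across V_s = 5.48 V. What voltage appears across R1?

Total series resistance ΣR = 42.6 + 1.05 = 43.65 Ω.
V = V_s · R/ΣR = 5.48 × 0.9759 = 5.348 V.

V ≈ 5.35 V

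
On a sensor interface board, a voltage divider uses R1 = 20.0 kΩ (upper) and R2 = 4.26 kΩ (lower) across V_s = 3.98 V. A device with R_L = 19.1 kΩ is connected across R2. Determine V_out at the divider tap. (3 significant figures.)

V_out ≈ 0.590 V

R2 ‖ R_L = (4.26 × 19.1)/(4.26 + 19.1) = 3.483 kΩ.
Voltage divider with the loaded lower leg: V_out = 3.98 × 3.483/(20.0 + 3.483) = 3.98 × 0.1483 = 0.5903 V.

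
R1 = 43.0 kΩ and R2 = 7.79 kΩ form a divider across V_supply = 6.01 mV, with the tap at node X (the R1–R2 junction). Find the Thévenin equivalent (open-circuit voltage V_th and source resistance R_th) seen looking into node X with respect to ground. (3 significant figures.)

V_th ≈ 0.922 mV, R_th ≈ 6.60 kΩ

V_th is the unloaded tap voltage: V_supply · R2/(R1+R2) = 6.01 × 0.1534 = 0.9218 mV.
Looking into X with the source shorted: R_th = R1·R2/(R1+R2) = 43.00 × 7.79/50.79 = 6.595 kΩ.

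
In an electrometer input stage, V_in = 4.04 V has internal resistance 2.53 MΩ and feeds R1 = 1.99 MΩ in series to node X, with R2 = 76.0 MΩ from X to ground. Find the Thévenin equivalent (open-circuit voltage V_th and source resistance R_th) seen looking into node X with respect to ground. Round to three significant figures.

V_th ≈ 3.81 V, R_th ≈ 4.27 MΩ

R1' = 2.53 + 1.99 = 4.520 MΩ (source resistance + R1).
V_th is the unloaded tap voltage: V_in · R2/(R1'+R2) = 4.04 × 0.9439 = 3.813 V.
Looking into X with the source shorted: R_th = R1'·R2/(R1'+R2) = 4.520 × 76.0/80.52 = 4.266 MΩ.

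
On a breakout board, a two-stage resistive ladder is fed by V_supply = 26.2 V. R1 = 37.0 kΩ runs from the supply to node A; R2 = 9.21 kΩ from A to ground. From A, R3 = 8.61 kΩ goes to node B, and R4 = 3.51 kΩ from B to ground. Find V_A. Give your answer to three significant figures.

V_A ≈ 3.25 V

Node A sees R2 in parallel with the series input of stage 2, R3 + R4 = 12.12 kΩ.
R2 ‖ (R3+R4) = 5.233 kΩ.
First divider: V_A = V_supply · 5.233/(37.0 + 5.233) = 3.247 V.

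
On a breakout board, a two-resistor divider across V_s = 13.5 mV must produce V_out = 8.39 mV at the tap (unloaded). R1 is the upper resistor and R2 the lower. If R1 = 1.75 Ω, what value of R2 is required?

R2 ≈ 2.87 Ω

The divider ratio is R2/(R1+R2) = 8.39/13.5 = 0.6215.
R2 = R1 · 0.6215/(1 − 0.6215) = 2.873 Ω.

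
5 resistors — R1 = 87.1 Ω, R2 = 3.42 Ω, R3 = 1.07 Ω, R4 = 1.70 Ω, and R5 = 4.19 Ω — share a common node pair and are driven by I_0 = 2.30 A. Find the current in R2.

Conductances: ΣG = 1/87.1 + 1/3.42 + 1/1.07 + 1/1.70 + 1/4.19 = 2.065 (1/Ω).
R2 takes the fraction G_k/ΣG = 0.2924/2.065 = 0.1416, so I = 2.30 × 0.1416 = 0.3256 A.

I ≈ 0.326 A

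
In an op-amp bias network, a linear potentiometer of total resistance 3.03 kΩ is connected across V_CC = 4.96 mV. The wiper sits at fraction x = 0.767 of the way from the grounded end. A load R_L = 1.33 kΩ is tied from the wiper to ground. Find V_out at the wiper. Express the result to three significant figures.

Lower segment x·R_p = 2.324 kΩ; upper segment (1−x)·R_p = 0.7060 kΩ.
R_L loads the lower segment: effective lower R = 0.8459 kΩ.
Loaded-divider output: V_out = 4.96 × 0.5451 = 2.704 mV.
(Unloaded: V_out = x·V_CC = 3.80 mV.)

V_out ≈ 2.70 mV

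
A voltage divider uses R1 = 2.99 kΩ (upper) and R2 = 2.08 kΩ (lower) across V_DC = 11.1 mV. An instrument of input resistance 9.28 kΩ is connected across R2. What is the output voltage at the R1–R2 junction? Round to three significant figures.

V_out ≈ 4.02 mV

First combine the lower leg with the load: R2 ‖ R_L = 1.699 kΩ.
Now apply the divider: V_out = 11.1 × 0.3624 = 4.022 mV.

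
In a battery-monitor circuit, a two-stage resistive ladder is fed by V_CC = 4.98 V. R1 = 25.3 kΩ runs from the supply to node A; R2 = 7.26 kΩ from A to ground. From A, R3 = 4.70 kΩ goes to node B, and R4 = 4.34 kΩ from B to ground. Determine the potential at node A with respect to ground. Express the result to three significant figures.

V_A ≈ 0.684 V

The second stage (R3 + R4 = 9.040 kΩ) loads node A in parallel with R2.
R2 ‖ (R3+R4) = 4.026 kΩ.
First divider: V_A = V_CC · 4.026/(25.3 + 4.026) = 0.6837 V.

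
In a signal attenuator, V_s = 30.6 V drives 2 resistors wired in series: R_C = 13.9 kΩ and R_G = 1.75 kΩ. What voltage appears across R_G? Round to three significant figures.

ΣR = 13.9 + 1.75 = 15.65 kΩ.
V = V_s · R/ΣR = 30.6 × 0.1118 = 3.422 V.

V ≈ 3.42 V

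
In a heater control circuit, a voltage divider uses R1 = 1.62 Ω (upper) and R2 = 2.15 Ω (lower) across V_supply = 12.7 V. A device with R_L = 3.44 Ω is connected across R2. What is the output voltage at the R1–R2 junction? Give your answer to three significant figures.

V_out ≈ 5.71 V

The load sits in parallel with R2, giving an effective lower resistance R2' = R2·R_L/(R2+R_L) = 1.323 Ω.
Now apply the divider: V_out = 12.7 × 0.4496 = 5.709 V.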